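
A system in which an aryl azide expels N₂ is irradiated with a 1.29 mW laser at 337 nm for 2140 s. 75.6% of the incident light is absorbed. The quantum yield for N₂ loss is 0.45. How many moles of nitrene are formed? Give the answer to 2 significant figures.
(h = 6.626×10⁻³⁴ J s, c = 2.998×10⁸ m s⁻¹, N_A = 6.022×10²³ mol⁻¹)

Photon energy at 337 nm: hc/λ = (6.626×10⁻³⁴)(2.998×10⁸)/(337×10⁻⁹) = 5.895×10⁻¹⁹ J.
Energy delivered: (1.29 mW)(2140 s) = 2.761 J.
Photons incident: 2.761 / 5.895×10⁻¹⁹ = 4.684×10¹⁸, i.e. 4.684×10¹⁸/6.022×10²³ = 7.778×10⁻⁶ mol.
Photons absorbed: 0.756 × 7.778×10⁻⁶ = 5.880×10⁻⁶ mol.
Product: Φ × n_abs = 0.45 × 5.880×10⁻⁶ = 2.646×10⁻⁶ mol.

2.6×10⁻⁶ mol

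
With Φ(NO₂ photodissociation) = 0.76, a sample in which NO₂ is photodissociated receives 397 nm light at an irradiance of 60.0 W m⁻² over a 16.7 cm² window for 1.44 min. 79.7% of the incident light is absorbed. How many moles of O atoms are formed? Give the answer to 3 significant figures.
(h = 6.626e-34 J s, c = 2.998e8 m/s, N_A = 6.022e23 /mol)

Photon energy at 397 nm: hc/λ = (6.626e-34)(2.998e8)/(397e-9) = 5.004e-19 J.
Energy delivered: (60.0 W m⁻²)(16.7e-4 m²)(86.4 s) = 8.657 J.
Photons incident: 8.657 / 5.004e-19 = 1.730e19, i.e. 1.730e19/6.022e23 = 2.873e-5 mol.
Photons absorbed: 0.797 × 2.873e-5 = 2.290e-5 mol.
Product: Φ × n_abs = 0.76 × 2.290e-5 = 1.740e-5 mol.

1.74e-5 mol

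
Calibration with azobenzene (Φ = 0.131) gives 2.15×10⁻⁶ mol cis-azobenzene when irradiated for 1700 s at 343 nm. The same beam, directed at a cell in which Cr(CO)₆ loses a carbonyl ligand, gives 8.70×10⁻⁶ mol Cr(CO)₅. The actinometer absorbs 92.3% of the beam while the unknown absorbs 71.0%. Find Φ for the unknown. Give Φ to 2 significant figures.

Photons absorbed by the actinometer: 2.15×10⁻⁶ / 0.131 = 1.641×10⁻⁵ mol.
Incident flux: 1.641×10⁻⁵ / 0.923 = 1.778×10⁻⁵ einstein.
Absorbed by unknown: 0.710 × 1.778×10⁻⁵ = 1.262×10⁻⁵ mol.
Φ(unknown) = 8.70×10⁻⁶ / 1.262×10⁻⁵ = 0.69.

Φ = 0.69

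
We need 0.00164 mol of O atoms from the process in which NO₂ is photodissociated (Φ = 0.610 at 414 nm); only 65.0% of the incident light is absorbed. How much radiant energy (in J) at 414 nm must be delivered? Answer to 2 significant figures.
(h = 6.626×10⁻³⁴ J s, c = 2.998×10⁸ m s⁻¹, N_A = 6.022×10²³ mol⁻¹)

Photons that must be absorbed: 0.00164 / 0.610 = 0.002689 mol.
Incident photons needed: 0.002689 / 0.650 = 0.004137 mol.
Photon energy: hc/λ = 4.798×10⁻¹⁹ J; per mole, 2.889×10⁵ J mol⁻¹.
Energy required: 0.004137 × 2.889×10⁵ = 1200 J.

1200 J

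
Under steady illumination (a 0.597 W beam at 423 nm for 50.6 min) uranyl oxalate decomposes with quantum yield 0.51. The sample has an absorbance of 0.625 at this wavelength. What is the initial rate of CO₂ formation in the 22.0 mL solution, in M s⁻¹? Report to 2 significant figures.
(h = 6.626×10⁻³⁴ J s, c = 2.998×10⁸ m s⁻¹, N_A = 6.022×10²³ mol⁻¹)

3.7×10⁻⁵ M s⁻¹

Photon energy at 423 nm: hc/λ = (6.626×10⁻³⁴)(2.998×10⁸)/(423×10⁻⁹) = 4.696×10⁻¹⁹ J.
Energy delivered: (0.597 W)(3036 s) = 1812 J.
Photons incident: 1812 / 4.696×10⁻¹⁹ = 3.859×10²¹, i.e. 3.859×10²¹/6.022×10²³ = 0.006408 mol.
Fraction absorbed: 1 − 10^(−0.625) = 0.7629.
Photons absorbed: 0.7629 × 0.006408 = 0.004889 mol.
Product formed: 0.51 × 0.004889 = 0.002493 mol.
Rate: 0.002493 mol / (3036 s × 0.022 L) = 3.7×10⁻⁵ M s⁻¹.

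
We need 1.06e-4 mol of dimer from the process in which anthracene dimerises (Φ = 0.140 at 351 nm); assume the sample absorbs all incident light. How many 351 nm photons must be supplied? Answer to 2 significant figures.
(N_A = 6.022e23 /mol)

Photons that must be absorbed: 1.06e-4 / 0.140 = 7.571e-4 mol.
Photon count: 7.571e-4 × 6.022e23 = 4.6e20.

4.6e20 photons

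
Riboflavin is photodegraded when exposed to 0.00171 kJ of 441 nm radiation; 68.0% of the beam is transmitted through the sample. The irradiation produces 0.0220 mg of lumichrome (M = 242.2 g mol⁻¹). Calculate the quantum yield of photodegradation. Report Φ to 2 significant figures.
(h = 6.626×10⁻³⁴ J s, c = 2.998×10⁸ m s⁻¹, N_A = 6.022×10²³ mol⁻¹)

Φ = 0.045

Product: 0.0220 mg / 242.2 g mol⁻¹ = 9.083×10⁻⁸ mol.
Photon energy at 441 nm: hc/λ = (6.626×10⁻³⁴)(2.998×10⁸)/(441×10⁻⁹) = 4.504×10⁻¹⁹ J.
Incident energy: 0.00171 kJ = 1.71 J.
Photons incident: 1.71 / 4.504×10⁻¹⁹ = 3.797×10¹⁸, i.e. 3.797×10¹⁸/6.022×10²³ = 6.305×10⁻⁶ mol.
Fraction absorbed: 1 − 68.0/100 = 0.3200.
Photons absorbed: 0.3200 × 6.305×10⁻⁶ = 2.018×10⁻⁶ mol.
Φ = 9.083×10⁻⁸ mol / 2.018×10⁻⁶ mol photons = 0.045.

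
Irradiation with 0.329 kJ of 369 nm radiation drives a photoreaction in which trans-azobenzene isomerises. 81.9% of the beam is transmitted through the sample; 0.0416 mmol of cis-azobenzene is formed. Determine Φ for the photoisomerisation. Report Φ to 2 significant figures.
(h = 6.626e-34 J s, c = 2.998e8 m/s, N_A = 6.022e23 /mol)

Φ = 0.23

Product: 0.0416 mmol = 4.16e-5 mol.
Photon energy at 369 nm: hc/λ = (6.626e-34)(2.998e8)/(369e-9) = 5.383e-19 J.
Incident energy: 0.329 kJ = 329 J.
Photons incident: 329 / 5.383e-19 = 6.112e20, i.e. 6.112e20/6.022e23 = 0.001015 mol.
Fraction absorbed: 1 − 81.9/100 = 0.1810.
Photons absorbed: 0.1810 × 0.001015 = 1.837e-4 mol.
Φ = 4.16e-5 mol / 1.837e-4 mol photons = 0.23.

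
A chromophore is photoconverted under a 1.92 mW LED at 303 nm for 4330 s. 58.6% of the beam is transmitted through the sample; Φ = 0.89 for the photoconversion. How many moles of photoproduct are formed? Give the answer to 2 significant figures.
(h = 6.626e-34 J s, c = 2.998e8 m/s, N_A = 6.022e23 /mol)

Photon energy at 303 nm: hc/λ = (6.626e-34)(2.998e8)/(303e-9) = 6.556e-19 J.
Energy delivered: (1.92 mW)(4330 s) = 8.314 J.
Photons incident: 8.314 / 6.556e-19 = 1.268e19, i.e. 1.268e19/6.022e23 = 2.106e-5 mol.
Fraction absorbed: 1 − 58.6/100 = 0.4140.
Photons absorbed: 0.4140 × 2.106e-5 = 8.719e-6 mol.
Product: Φ × n_abs = 0.89 × 8.719e-6 = 7.760e-6 mol.

7.8e-6 mol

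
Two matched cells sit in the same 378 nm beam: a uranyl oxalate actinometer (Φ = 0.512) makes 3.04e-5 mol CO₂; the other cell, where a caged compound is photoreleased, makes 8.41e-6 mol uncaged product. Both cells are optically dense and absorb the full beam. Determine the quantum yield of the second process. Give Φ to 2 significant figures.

Photons absorbed by the actinometer: 3.04e-5 / 0.512 = 5.938e-5 mol.
Φ(unknown) = 8.41e-6 / 5.938e-5 = 0.14.

Φ = 0.14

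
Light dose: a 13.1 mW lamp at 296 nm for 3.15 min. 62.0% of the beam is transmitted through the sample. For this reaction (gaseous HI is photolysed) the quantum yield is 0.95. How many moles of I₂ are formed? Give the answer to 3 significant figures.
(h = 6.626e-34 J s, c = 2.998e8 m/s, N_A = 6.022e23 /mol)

2.21e-6 mol

Photon energy at 296 nm: hc/λ = (6.626e-34)(2.998e8)/(296e-9) = 6.711e-19 J.
Energy delivered: (13.1 mW)(189 s) = 2.476 J.
Photons incident: 2.476 / 6.711e-19 = 3.689e18, i.e. 3.689e18/6.022e23 = 6.126e-6 mol.
Fraction absorbed: 1 − 62.0/100 = 0.3800.
Photons absorbed: 0.3800 × 6.126e-6 = 2.328e-6 mol.
Product: Φ × n_abs = 0.95 × 2.328e-6 = 2.212e-6 mol.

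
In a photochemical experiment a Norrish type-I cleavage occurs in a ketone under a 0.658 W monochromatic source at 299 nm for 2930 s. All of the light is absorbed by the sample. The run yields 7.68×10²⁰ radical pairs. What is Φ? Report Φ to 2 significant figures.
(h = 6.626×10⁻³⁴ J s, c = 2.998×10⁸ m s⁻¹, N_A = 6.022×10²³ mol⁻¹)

Φ = 0.26

Product: 7.68×10²⁰ / 6.022×10²³ = 0.001275 mol.
Photon energy at 299 nm: hc/λ = (6.626×10⁻³⁴)(2.998×10⁸)/(299×10⁻⁹) = 6.644×10⁻¹⁹ J.
Energy delivered: (0.658 W)(2930 s) = 1928 J.
Photons incident: 1928 / 6.644×10⁻¹⁹ = 2.902×10²¹, i.e. 2.902×10²¹/6.022×10²³ = 0.004819 mol.
Φ = 0.001275 mol / 0.004819 mol photons = 0.26.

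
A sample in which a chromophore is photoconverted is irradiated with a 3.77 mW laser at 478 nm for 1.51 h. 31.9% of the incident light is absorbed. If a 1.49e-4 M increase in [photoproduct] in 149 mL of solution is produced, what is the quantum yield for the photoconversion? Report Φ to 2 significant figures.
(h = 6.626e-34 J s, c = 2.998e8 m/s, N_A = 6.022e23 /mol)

Product: (1.49e-4 M)(0.149 L) = 2.220e-5 mol.
Photon energy at 478 nm: hc/λ = (6.626e-34)(2.998e8)/(478e-9) = 4.156e-19 J.
Energy delivered: (3.77 mW)(5436 s) = 20.49 J.
Photons incident: 20.49 / 4.156e-19 = 4.930e19, i.e. 4.930e19/6.022e23 = 8.187e-5 mol.
Photons absorbed: 0.319 × 8.187e-5 = 2.612e-5 mol.
Φ = 2.220e-5 mol / 2.612e-5 mol photons = 0.85.

Φ = 0.85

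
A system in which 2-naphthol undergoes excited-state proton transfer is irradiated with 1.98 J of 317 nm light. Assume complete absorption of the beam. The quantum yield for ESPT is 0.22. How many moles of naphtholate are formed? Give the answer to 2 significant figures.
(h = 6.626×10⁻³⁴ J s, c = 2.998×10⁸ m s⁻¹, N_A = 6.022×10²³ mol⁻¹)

1.2×10⁻⁶ mol

Photon energy at 317 nm: hc/λ = (6.626×10⁻³⁴)(2.998×10⁸)/(317×10⁻⁹) = 6.266×10⁻¹⁹ J.
Photons incident: 1.98 / 6.266×10⁻¹⁹ = 3.160×10¹⁸, i.e. 3.160×10¹⁸/6.022×10²³ = 5.247×10⁻⁶ mol.
Product: Φ × n_abs = 0.22 × 5.247×10⁻⁶ = 1.154×10⁻⁶ mol.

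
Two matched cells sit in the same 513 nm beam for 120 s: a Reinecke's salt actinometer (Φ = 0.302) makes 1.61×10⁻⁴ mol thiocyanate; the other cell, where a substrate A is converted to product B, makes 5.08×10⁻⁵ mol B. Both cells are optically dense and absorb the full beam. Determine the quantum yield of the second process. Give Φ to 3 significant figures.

Photons absorbed by the actinometer: 1.61×10⁻⁴ / 0.302 = 5.331×10⁻⁴ mol.
Φ(unknown) = 5.08×10⁻⁵ / 5.331×10⁻⁴ = 0.0953.

Φ = 0.0953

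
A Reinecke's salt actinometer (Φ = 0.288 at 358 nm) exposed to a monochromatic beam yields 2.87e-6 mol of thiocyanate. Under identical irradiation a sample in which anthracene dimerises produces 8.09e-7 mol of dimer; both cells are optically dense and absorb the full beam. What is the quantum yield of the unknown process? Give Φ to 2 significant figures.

Photons absorbed by the actinometer: 2.87e-6 / 0.288 = 9.965e-6 mol.
Φ(unknown) = 8.09e-7 / 9.965e-6 = 0.081.

Φ = 0.081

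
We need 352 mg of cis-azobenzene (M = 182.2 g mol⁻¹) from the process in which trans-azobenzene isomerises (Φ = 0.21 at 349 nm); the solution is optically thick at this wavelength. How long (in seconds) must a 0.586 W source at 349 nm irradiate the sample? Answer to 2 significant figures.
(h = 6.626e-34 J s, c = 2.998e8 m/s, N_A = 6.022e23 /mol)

t ≈ 5400 s

Product: 352 mg / 182.2 g mol⁻¹ = 0.001932 mol.
Photons that must be absorbed: 0.001932 / 0.21 = 0.009200 mol.
Photon energy: hc/λ = 5.692e-19 J; per mole, 3.428e5 J mol⁻¹.
Energy required: 0.009200 × 3.428e5 = 3154 J.
Time: 3154 J / 0.586 W = 5400 s.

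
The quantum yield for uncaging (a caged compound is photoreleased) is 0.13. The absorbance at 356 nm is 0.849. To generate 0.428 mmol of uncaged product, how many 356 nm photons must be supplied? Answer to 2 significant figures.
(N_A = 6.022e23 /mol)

2.3e21 photons

Product: 0.428 mmol = 4.28e-4 mol.
Photons that must be absorbed: 4.28e-4 / 0.13 = 0.003292 mol.
Fraction absorbed: 1 − 10^(−0.849) = 0.8584.
Incident photons needed: 0.003292 / 0.8584 = 0.003835 mol.
Photon count: 0.003835 × 6.022e23 = 2.3e21.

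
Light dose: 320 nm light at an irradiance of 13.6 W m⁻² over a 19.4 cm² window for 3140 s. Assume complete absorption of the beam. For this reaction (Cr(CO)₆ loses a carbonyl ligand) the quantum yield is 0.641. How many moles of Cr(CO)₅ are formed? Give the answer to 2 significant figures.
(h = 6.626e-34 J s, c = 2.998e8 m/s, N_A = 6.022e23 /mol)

Photon energy at 320 nm: hc/λ = (6.626e-34)(2.998e8)/(320e-9) = 6.208e-19 J.
Energy delivered: (13.6 W m⁻²)(19.4e-4 m²)(3140 s) = 82.85 J.
Photons incident: 82.85 / 6.208e-19 = 1.335e20, i.e. 1.335e20/6.022e23 = 2.217e-4 mol.
Product: Φ × n_abs = 0.641 × 2.217e-4 = 1.421e-4 mol.

1.4e-4 mol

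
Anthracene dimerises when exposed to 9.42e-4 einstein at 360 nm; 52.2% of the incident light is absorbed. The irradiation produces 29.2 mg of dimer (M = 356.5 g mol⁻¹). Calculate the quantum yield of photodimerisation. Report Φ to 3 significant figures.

Φ = 0.167

Product: 29.2 mg / 356.5 g mol⁻¹ = 8.191e-5 mol.
Photons absorbed: 0.522 × 9.42e-4 = 4.917e-4 mol.
Φ = 8.191e-5 mol / 4.917e-4 mol photons = 0.167.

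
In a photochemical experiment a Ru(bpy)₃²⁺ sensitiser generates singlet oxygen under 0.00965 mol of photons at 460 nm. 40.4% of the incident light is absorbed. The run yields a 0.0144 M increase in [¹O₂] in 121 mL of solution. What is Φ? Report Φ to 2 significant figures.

Product: (0.0144 M)(0.121 L) = 0.001742 mol.
Photons absorbed: 0.404 × 0.00965 = 0.003899 mol.
Φ = 0.001742 mol / 0.003899 mol photons = 0.45.

Φ = 0.45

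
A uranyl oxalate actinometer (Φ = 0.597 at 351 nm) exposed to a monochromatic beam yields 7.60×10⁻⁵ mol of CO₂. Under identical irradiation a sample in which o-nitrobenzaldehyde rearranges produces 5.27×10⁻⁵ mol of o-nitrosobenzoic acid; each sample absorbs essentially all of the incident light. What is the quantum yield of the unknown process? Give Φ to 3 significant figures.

Photons absorbed by the actinometer: 7.60×10⁻⁵ / 0.597 = 1.273×10⁻⁴ mol.
Φ(unknown) = 5.27×10⁻⁵ / 1.273×10⁻⁴ = 0.414.

Φ = 0.414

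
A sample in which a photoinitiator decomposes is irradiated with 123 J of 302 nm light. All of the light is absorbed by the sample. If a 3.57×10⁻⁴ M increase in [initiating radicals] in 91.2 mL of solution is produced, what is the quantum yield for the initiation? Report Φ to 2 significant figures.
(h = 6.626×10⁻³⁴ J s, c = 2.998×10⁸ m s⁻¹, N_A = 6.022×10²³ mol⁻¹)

Φ = 0.10

Product: (3.57×10⁻⁴ M)(0.0912 L) = 3.256×10⁻⁵ mol.
Photon energy at 302 nm: hc/λ = (6.626×10⁻³⁴)(2.998×10⁸)/(302×10⁻⁹) = 6.578×10⁻¹⁹ J.
Photons incident: 123 / 6.578×10⁻¹⁹ = 1.870×10²⁰, i.e. 1.870×10²⁰/6.022×10²³ = 3.105×10⁻⁴ mol.
Φ = 3.256×10⁻⁵ mol / 3.105×10⁻⁴ mol photons = 0.10.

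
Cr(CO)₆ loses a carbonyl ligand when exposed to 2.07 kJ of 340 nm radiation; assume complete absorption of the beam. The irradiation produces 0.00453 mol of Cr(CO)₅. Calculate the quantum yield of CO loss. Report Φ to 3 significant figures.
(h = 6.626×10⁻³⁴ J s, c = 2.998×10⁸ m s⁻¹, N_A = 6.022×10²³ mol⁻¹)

Φ = 0.770

Photon energy at 340 nm: hc/λ = (6.626×10⁻³⁴)(2.998×10⁸)/(340×10⁻⁹) = 5.843×10⁻¹⁹ J.
Incident energy: 2.07 kJ = 2070 J.
Photons incident: 2070 / 5.843×10⁻¹⁹ = 3.543×10²¹, i.e. 3.543×10²¹/6.022×10²³ = 0.005883 mol.
Φ = 0.00453 mol / 0.005883 mol photons = 0.770.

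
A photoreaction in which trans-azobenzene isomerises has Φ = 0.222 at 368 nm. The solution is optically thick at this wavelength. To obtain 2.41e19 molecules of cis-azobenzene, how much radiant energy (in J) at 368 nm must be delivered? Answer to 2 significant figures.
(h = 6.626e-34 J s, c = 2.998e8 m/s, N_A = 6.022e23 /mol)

59 J

Product: 2.41e19 / 6.022e23 = 4.002e-5 mol.
Photons that must be absorbed: 4.002e-5 / 0.222 = 1.803e-4 mol.
Photon energy: hc/λ = 5.398e-19 J; per mole, 3.251e5 J mol⁻¹.
Energy required: 1.803e-4 × 3.251e5 = 59 J.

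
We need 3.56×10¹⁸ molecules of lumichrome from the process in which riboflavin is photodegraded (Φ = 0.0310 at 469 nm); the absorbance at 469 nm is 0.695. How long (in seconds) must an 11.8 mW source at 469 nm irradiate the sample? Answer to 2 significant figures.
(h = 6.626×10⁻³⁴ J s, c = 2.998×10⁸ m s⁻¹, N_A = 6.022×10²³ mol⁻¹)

Product: 3.56×10¹⁸ / 6.022×10²³ = 5.912×10⁻⁶ mol.
Photons that must be absorbed: 5.912×10⁻⁶ / 0.0310 = 1.907×10⁻⁴ mol.
Fraction absorbed: 1 − 10^(−0.695) = 0.7982.
Incident photons needed: 1.907×10⁻⁴ / 0.7982 = 2.389×10⁻⁴ mol.
Photon energy: hc/λ = 4.236×10⁻¹⁹ J; per mole, 2.551×10⁵ J mol⁻¹.
Energy required: 2.389×10⁻⁴ × 2.551×10⁵ = 60.94 J.
Time: 60.94 J / 0.0118 W = 5200 s.

t ≈ 5200 s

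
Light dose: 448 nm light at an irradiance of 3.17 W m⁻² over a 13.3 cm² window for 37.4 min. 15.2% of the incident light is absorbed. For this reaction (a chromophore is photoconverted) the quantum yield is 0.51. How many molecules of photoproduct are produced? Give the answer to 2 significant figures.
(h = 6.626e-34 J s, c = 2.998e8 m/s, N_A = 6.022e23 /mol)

1.7e18 molecules

Photon energy at 448 nm: hc/λ = (6.626e-34)(2.998e8)/(448e-9) = 4.434e-19 J.
Energy delivered: (3.17 W m⁻²)(13.3e-4 m²)(2244 s) = 9.461 J.
Photons incident: 9.461 / 4.434e-19 = 2.134e19, i.e. 2.134e19/6.022e23 = 3.544e-5 mol.
Photons absorbed: 0.152 × 3.544e-5 = 5.387e-6 mol.
Product: Φ × n_abs = 0.51 × 5.387e-6 = 2.747e-6 mol.
As a count: 2.747e-6 × 6.022e23 = 1.7e18.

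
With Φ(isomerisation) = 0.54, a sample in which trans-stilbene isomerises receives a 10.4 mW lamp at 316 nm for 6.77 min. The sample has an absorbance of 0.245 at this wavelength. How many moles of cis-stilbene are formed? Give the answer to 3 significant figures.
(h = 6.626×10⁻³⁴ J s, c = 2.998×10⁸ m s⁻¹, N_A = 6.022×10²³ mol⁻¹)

2.60×10⁻⁶ mol

Photon energy at 316 nm: hc/λ = (6.626×10⁻³⁴)(2.998×10⁸)/(316×10⁻⁹) = 6.286×10⁻¹⁹ J.
Energy delivered: (10.4 mW)(406.2 s) = 4.224 J.
Photons incident: 4.224 / 6.286×10⁻¹⁹ = 6.720×10¹⁸, i.e. 6.720×10¹⁸/6.022×10²³ = 1.116×10⁻⁵ mol.
Fraction absorbed: 1 − 10^(−0.245) = 0.4311.
Photons absorbed: 0.4311 × 1.116×10⁻⁵ = 4.811×10⁻⁶ mol.
Product: Φ × n_abs = 0.54 × 4.811×10⁻⁶ = 2.598×10⁻⁶ mol.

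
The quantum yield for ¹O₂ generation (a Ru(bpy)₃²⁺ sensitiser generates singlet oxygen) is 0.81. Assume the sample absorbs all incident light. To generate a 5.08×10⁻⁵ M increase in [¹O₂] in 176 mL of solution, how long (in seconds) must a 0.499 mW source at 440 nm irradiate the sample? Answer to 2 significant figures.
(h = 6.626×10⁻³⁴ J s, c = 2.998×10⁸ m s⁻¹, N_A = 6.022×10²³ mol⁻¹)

Product: (5.08×10⁻⁵ M)(0.176 L) = 8.941×10⁻⁶ mol.
Photons that must be absorbed: 8.941×10⁻⁶ / 0.81 = 1.104×10⁻⁵ mol.
Photon energy: hc/λ = 4.515×10⁻¹⁹ J; per mole, 2.719×10⁵ J mol⁻¹.
Energy required: 1.104×10⁻⁵ × 2.719×10⁵ = 3.002 J.
Time: 3.002 J / 0.000499 W = 6000 s.

t ≈ 6000 s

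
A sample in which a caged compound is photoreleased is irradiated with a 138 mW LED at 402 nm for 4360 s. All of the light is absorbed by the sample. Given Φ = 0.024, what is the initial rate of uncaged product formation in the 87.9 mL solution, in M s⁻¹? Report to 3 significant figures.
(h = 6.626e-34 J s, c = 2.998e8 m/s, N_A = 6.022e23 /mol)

Photon energy at 402 nm: hc/λ = (6.626e-34)(2.998e8)/(402e-9) = 4.941e-19 J.
Energy delivered: (138 mW)(4360 s) = 601.7 J.
Photons incident: 601.7 / 4.941e-19 = 1.218e21, i.e. 1.218e21/6.022e23 = 0.002023 mol.
Product formed: 0.024 × 0.002023 = 4.855e-5 mol.
Rate: 4.855e-5 mol / (4360 s × 0.0879 L) = 1.27e-7 M s⁻¹.

1.27e-7 M s⁻¹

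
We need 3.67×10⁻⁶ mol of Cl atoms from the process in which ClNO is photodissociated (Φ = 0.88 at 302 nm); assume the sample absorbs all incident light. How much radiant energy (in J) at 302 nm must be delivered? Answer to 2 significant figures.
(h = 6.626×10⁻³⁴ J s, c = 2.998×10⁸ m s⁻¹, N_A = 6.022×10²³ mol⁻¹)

1.7 J

Photons that must be absorbed: 3.67×10⁻⁶ / 0.88 = 4.170×10⁻⁶ mol.
Photon energy: hc/λ = 6.578×10⁻¹⁹ J; per mole, 3.961×10⁵ J mol⁻¹.
Energy required: 4.170×10⁻⁶ × 3.961×10⁵ = 1.7 J.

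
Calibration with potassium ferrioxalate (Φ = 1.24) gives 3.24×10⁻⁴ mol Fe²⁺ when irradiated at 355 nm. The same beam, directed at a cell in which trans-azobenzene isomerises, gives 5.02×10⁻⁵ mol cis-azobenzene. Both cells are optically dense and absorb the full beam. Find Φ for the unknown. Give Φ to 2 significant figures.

Photons absorbed by the actinometer: 3.24×10⁻⁴ / 1.24 = 2.613×10⁻⁴ mol.
Φ(unknown) = 5.02×10⁻⁵ / 2.613×10⁻⁴ = 0.19.

Φ = 0.19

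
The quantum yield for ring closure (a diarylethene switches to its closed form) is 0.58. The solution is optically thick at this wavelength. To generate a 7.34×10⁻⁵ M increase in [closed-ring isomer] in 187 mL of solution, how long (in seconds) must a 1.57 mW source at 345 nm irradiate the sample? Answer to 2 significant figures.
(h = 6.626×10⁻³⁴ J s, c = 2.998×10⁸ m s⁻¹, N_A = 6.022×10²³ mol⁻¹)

t ≈ 5200 s

Product: (7.34×10⁻⁵ M)(0.187 L) = 1.373×10⁻⁵ mol.
Photons that must be absorbed: 1.373×10⁻⁵ / 0.58 = 2.367×10⁻⁵ mol.
Photon energy: hc/λ = 5.758×10⁻¹⁹ J; per mole, 3.467×10⁵ J mol⁻¹.
Energy required: 2.367×10⁻⁵ × 3.467×10⁵ = 8.206 J.
Time: 8.206 J / 0.00157 W = 5200 s.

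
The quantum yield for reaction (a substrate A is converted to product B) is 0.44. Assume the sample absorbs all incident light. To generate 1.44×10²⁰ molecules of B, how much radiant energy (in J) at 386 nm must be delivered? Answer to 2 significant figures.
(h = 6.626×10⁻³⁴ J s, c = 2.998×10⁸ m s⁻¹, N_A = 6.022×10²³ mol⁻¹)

Product: 1.44×10²⁰ / 6.022×10²³ = 2.391×10⁻⁴ mol.
Photons that must be absorbed: 2.391×10⁻⁴ / 0.44 = 5.434×10⁻⁴ mol.
Photon energy: hc/λ = 5.146×10⁻¹⁹ J; per mole, 3.099×10⁵ J mol⁻¹.
Energy required: 5.434×10⁻⁴ × 3.099×10⁵ = 170 J.

170 J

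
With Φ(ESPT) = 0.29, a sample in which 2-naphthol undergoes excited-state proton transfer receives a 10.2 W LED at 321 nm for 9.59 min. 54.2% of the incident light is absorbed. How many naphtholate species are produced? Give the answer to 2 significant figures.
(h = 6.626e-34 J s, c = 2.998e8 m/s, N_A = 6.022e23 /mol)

1.5e21 species

Photon energy at 321 nm: hc/λ = (6.626e-34)(2.998e8)/(321e-9) = 6.188e-19 J.
Energy delivered: (10.2 W)(575.4 s) = 5869 J.
Photons incident: 5869 / 6.188e-19 = 9.484e21, i.e. 9.484e21/6.022e23 = 0.01575 mol.
Photons absorbed: 0.542 × 0.01575 = 0.008537 mol.
Product: Φ × n_abs = 0.29 × 0.008537 = 0.002476 mol.
As a count: 0.002476 × 6.022e23 = 1.5e21.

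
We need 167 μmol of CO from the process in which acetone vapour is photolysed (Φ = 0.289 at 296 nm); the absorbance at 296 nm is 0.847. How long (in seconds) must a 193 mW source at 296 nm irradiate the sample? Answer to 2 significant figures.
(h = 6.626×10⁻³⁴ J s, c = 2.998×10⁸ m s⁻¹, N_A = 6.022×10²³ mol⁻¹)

t ≈ 1400 s

Product: 167 μmol = 1.67×10⁻⁴ mol.
Photons that must be absorbed: 1.67×10⁻⁴ / 0.289 = 5.779×10⁻⁴ mol.
Fraction absorbed: 1 − 10^(−0.847) = 0.8578.
Incident photons needed: 5.779×10⁻⁴ / 0.8578 = 6.737×10⁻⁴ mol.
Photon energy: hc/λ = 6.711×10⁻¹⁹ J; per mole, 4.041×10⁵ J mol⁻¹.
Energy required: 6.737×10⁻⁴ × 4.041×10⁵ = 272.2 J.
Time: 272.2 J / 0.193 W = 1400 s.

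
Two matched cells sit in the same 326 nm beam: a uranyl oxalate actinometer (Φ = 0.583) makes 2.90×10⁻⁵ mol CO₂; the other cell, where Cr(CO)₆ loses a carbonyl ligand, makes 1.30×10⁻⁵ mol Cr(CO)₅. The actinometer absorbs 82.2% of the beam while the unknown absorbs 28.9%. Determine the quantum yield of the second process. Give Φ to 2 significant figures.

Φ = 0.74

Photons absorbed by the actinometer: 2.90×10⁻⁵ / 0.583 = 4.974×10⁻⁵ mol.
Incident flux: 4.974×10⁻⁵ / 0.822 = 6.051×10⁻⁵ einstein.
Absorbed by unknown: 0.289 × 6.051×10⁻⁵ = 1.749×10⁻⁵ mol.
Φ(unknown) = 1.30×10⁻⁵ / 1.749×10⁻⁵ = 0.74.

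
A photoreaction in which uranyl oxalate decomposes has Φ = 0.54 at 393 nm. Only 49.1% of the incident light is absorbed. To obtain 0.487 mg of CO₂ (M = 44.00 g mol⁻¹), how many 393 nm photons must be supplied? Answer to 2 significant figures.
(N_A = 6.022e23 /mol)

2.5e19 photons

Product: 0.487 mg / 44.00 g mol⁻¹ = 1.107e-5 mol.
Photons that must be absorbed: 1.107e-5 / 0.54 = 2.050e-5 mol.
Incident photons needed: 2.050e-5 / 0.491 = 4.175e-5 mol.
Photon count: 4.175e-5 × 6.022e23 = 2.5e19.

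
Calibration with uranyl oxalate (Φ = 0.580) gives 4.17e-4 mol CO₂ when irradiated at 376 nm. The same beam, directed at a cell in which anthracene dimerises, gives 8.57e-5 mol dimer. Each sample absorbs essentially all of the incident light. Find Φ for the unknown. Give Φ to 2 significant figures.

Φ = 0.12

Photons absorbed by the actinometer: 4.17e-4 / 0.580 = 7.190e-4 mol.
Φ(unknown) = 8.57e-5 / 7.190e-4 = 0.12.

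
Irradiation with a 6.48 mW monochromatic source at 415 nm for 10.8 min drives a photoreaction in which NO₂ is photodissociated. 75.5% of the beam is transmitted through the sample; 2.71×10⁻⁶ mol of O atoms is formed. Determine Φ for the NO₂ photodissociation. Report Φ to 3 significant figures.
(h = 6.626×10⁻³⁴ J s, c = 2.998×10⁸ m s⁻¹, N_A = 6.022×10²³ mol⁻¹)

Photon energy at 415 nm: hc/λ = (6.626×10⁻³⁴)(2.998×10⁸)/(415×10⁻⁹) = 4.787×10⁻¹⁹ J.
Energy delivered: (6.48 mW)(648 s) = 4.199 J.
Photons incident: 4.199 / 4.787×10⁻¹⁹ = 8.772×10¹⁸, i.e. 8.772×10¹⁸/6.022×10²³ = 1.457×10⁻⁵ mol.
Fraction absorbed: 1 − 75.5/100 = 0.2450.
Photons absorbed: 0.2450 × 1.457×10⁻⁵ = 3.570×10⁻⁶ mol.
Φ = 2.71×10⁻⁶ mol / 3.570×10⁻⁶ mol photons = 0.759.

Φ = 0.759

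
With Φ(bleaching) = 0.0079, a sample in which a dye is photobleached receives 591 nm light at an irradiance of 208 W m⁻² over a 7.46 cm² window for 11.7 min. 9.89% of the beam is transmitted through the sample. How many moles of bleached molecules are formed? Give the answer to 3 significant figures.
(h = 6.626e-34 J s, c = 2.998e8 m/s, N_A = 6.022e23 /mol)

Photon energy at 591 nm: hc/λ = (6.626e-34)(2.998e8)/(591e-9) = 3.361e-19 J.
Energy delivered: (208 W m⁻²)(7.46e-4 m²)(702 s) = 108.9 J.
Photons incident: 108.9 / 3.361e-19 = 3.240e20, i.e. 3.240e20/6.022e23 = 5.380e-4 mol.
Fraction absorbed: 1 − 9.89/100 = 0.9011.
Photons absorbed: 0.9011 × 5.380e-4 = 4.848e-4 mol.
Product: Φ × n_abs = 0.0079 × 4.848e-4 = 3.830e-6 mol.

3.83e-6 mol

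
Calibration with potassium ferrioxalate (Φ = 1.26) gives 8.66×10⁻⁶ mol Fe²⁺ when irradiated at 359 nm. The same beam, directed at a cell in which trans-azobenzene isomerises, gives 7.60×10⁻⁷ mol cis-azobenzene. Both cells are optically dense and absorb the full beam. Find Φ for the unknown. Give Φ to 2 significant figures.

Φ = 0.11

Photons absorbed by the actinometer: 8.66×10⁻⁶ / 1.26 = 6.873×10⁻⁶ mol.
Φ(unknown) = 7.60×10⁻⁷ / 6.873×10⁻⁶ = 0.11.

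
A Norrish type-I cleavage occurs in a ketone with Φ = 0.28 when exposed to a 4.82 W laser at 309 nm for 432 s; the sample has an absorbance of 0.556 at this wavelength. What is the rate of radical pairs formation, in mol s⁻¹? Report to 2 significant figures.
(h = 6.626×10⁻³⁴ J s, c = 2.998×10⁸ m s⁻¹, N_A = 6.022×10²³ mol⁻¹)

Photon energy at 309 nm: hc/λ = (6.626×10⁻³⁴)(2.998×10⁸)/(309×10⁻⁹) = 6.429×10⁻¹⁹ J.
Energy delivered: (4.82 W)(432 s) = 2082 J.
Photons incident: 2082 / 6.429×10⁻¹⁹ = 3.238×10²¹, i.e. 3.238×10²¹/6.022×10²³ = 0.005377 mol.
Fraction absorbed: 1 − 10^(−0.556) = 0.7220.
Photons absorbed: 0.7220 × 0.005377 = 0.003882 mol.
Product formed: 0.28 × 0.003882 = 0.001087 mol.
Rate: 0.001087 / 432 s = 2.5×10⁻⁶ mol s⁻¹.

2.5×10⁻⁶ mol s⁻¹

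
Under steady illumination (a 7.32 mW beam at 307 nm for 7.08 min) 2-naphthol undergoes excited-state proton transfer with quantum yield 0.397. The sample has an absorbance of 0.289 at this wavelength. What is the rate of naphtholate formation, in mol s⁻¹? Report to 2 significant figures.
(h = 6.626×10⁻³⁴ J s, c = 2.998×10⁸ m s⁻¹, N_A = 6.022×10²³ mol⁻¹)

3.6×10⁻⁹ mol s⁻¹

Photon energy at 307 nm: hc/λ = (6.626×10⁻³⁴)(2.998×10⁸)/(307×10⁻⁹) = 6.471×10⁻¹⁹ J.
Energy delivered: (7.32 mW)(424.8 s) = 3.110 J.
Photons incident: 3.110 / 6.471×10⁻¹⁹ = 4.806×10¹⁸, i.e. 4.806×10¹⁸/6.022×10²³ = 7.981×10⁻⁶ mol.
Fraction absorbed: 1 − 10^(−0.289) = 0.4860.
Photons absorbed: 0.4860 × 7.981×10⁻⁶ = 3.879×10⁻⁶ mol.
Product formed: 0.397 × 3.879×10⁻⁶ = 1.540×10⁻⁶ mol.
Rate: 1.540×10⁻⁶ / 424.8 s = 3.6×10⁻⁹ mol s⁻¹.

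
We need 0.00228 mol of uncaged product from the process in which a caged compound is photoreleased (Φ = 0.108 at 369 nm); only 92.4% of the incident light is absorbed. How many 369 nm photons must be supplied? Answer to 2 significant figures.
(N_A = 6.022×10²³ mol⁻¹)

Photons that must be absorbed: 0.00228 / 0.108 = 0.02111 mol.
Incident photons needed: 0.02111 / 0.924 = 0.02285 mol.
Photon count: 0.02285 × 6.022×10²³ = 1.4×10²².

1.4×10²² photons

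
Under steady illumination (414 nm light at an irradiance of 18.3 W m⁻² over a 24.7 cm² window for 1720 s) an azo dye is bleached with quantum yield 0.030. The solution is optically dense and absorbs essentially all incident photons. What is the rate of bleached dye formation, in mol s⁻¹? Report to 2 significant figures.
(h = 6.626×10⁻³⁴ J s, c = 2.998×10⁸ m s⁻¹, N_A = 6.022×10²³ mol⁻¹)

4.7×10⁻⁹ mol s⁻¹

Photon energy at 414 nm: hc/λ = (6.626×10⁻³⁴)(2.998×10⁸)/(414×10⁻⁹) = 4.798×10⁻¹⁹ J.
Energy delivered: (18.3 W m⁻²)(24.7×10⁻⁴ m²)(1720 s) = 77.75 J.
Photons incident: 77.75 / 4.798×10⁻¹⁹ = 1.620×10²⁰, i.e. 1.620×10²⁰/6.022×10²³ = 2.690×10⁻⁴ mol.
Product formed: 0.030 × 2.690×10⁻⁴ = 8.070×10⁻⁶ mol.
Rate: 8.070×10⁻⁶ / 1720 s = 4.7×10⁻⁹ mol s⁻¹.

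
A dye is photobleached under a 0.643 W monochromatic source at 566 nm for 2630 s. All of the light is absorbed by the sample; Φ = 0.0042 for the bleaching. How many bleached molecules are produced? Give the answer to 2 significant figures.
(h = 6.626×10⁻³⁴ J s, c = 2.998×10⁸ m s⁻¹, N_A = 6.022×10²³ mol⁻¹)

2.0×10¹⁹ bleached molecules

Photon energy at 566 nm: hc/λ = (6.626×10⁻³⁴)(2.998×10⁸)/(566×10⁻⁹) = 3.510×10⁻¹⁹ J.
Energy delivered: (0.643 W)(2630 s) = 1691 J.
Photons incident: 1691 / 3.510×10⁻¹⁹ = 4.818×10²¹, i.e. 4.818×10²¹/6.022×10²³ = 0.008001 mol.
Product: Φ × n_abs = 0.0042 × 0.008001 = 3.360×10⁻⁵ mol.
As a count: 3.360×10⁻⁵ × 6.022×10²³ = 2.0×10¹⁹.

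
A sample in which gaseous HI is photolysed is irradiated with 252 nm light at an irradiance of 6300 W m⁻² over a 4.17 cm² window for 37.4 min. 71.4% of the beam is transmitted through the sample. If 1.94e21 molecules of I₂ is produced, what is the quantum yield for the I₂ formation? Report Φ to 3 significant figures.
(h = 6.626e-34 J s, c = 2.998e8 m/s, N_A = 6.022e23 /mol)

Φ = 0.907

Product: 1.94e21 / 6.022e23 = 0.003222 mol.
Photon energy at 252 nm: hc/λ = (6.626e-34)(2.998e8)/(252e-9) = 7.883e-19 J.
Energy delivered: (6300 W m⁻²)(4.17e-4 m²)(2244 s) = 5895 J.
Photons incident: 5895 / 7.883e-19 = 7.478e21, i.e. 7.478e21/6.022e23 = 0.01242 mol.
Fraction absorbed: 1 − 71.4/100 = 0.2860.
Photons absorbed: 0.2860 × 0.01242 = 0.003552 mol.
Φ = 0.003222 mol / 0.003552 mol photons = 0.907.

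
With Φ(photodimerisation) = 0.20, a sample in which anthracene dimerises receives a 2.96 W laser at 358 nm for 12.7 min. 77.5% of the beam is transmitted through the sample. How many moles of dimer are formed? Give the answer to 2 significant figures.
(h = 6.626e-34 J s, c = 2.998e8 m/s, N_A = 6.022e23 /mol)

Photon energy at 358 nm: hc/λ = (6.626e-34)(2.998e8)/(358e-9) = 5.549e-19 J.
Energy delivered: (2.96 W)(762 s) = 2256 J.
Photons incident: 2256 / 5.549e-19 = 4.066e21, i.e. 4.066e21/6.022e23 = 0.006752 mol.
Fraction absorbed: 1 − 77.5/100 = 0.2250.
Photons absorbed: 0.2250 × 0.006752 = 0.001519 mol.
Product: Φ × n_abs = 0.20 × 0.001519 = 3.038e-4 mol.

3.0e-4 mol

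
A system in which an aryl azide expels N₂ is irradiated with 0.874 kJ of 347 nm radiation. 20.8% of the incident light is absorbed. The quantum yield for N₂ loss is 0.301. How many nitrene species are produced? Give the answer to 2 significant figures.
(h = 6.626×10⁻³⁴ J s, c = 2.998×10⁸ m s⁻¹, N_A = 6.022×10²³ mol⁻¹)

9.6×10¹⁹ species

Photon energy at 347 nm: hc/λ = (6.626×10⁻³⁴)(2.998×10⁸)/(347×10⁻⁹) = 5.725×10⁻¹⁹ J.
Incident energy: 0.874 kJ = 874 J.
Photons incident: 874 / 5.725×10⁻¹⁹ = 1.527×10²¹, i.e. 1.527×10²¹/6.022×10²³ = 0.002536 mol.
Photons absorbed: 0.208 × 0.002536 = 5.275×10⁻⁴ mol.
Product: Φ × n_abs = 0.301 × 5.275×10⁻⁴ = 1.588×10⁻⁴ mol.
As a count: 1.588×10⁻⁴ × 6.022×10²³ = 9.6×10¹⁹.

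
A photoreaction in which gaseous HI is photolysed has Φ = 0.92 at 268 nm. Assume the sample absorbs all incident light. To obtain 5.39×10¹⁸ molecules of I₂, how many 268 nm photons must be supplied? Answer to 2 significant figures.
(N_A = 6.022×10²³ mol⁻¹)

Product: 5.39×10¹⁸ / 6.022×10²³ = 8.951×10⁻⁶ mol.
Photons that must be absorbed: 8.951×10⁻⁶ / 0.92 = 9.729×10⁻⁶ mol.
Photon count: 9.729×10⁻⁶ × 6.022×10²³ = 5.9×10¹⁸.

5.9×10¹⁸ photons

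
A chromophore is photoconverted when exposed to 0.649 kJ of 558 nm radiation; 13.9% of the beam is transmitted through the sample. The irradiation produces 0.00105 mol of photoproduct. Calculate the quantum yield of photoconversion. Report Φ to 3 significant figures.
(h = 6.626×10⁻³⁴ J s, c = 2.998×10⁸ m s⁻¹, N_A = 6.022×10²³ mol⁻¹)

Photon energy at 558 nm: hc/λ = (6.626×10⁻³⁴)(2.998×10⁸)/(558×10⁻⁹) = 3.560×10⁻¹⁹ J.
Incident energy: 0.649 kJ = 649 J.
Photons incident: 649 / 3.560×10⁻¹⁹ = 1.823×10²¹, i.e. 1.823×10²¹/6.022×10²³ = 0.003027 mol.
Fraction absorbed: 1 − 13.9/100 = 0.8610.
Photons absorbed: 0.8610 × 0.003027 = 0.002606 mol.
Φ = 0.00105 mol / 0.002606 mol photons = 0.403.

Φ = 0.403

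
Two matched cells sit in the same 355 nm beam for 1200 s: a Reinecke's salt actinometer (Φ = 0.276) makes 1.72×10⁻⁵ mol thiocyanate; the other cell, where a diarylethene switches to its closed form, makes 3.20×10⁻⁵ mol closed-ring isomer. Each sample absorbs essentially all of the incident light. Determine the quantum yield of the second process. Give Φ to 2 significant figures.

Photons absorbed by the actinometer: 1.72×10⁻⁵ / 0.276 = 6.232×10⁻⁵ mol.
Φ(unknown) = 3.20×10⁻⁵ / 6.232×10⁻⁵ = 0.51.

Φ = 0.51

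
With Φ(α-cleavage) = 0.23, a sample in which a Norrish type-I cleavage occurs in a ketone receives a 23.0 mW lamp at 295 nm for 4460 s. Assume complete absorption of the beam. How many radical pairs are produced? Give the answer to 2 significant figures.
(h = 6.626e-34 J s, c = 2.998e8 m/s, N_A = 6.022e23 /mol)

Photon energy at 295 nm: hc/λ = (6.626e-34)(2.998e8)/(295e-9) = 6.734e-19 J.
Energy delivered: (23.0 mW)(4460 s) = 102.6 J.
Photons incident: 102.6 / 6.734e-19 = 1.524e20, i.e. 1.524e20/6.022e23 = 2.531e-4 mol.
Product: Φ × n_abs = 0.23 × 2.531e-4 = 5.821e-5 mol.
As a count: 5.821e-5 × 6.022e23 = 3.5e19.

3.5e19 radical pairs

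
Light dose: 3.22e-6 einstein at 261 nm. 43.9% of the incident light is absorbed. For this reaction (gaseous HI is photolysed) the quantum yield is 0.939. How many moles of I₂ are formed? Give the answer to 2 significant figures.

1.3e-6 mol

Photons absorbed: 0.439 × 3.22e-6 = 1.414e-6 mol.
Product: Φ × n_abs = 0.939 × 1.414e-6 = 1.328e-6 mol.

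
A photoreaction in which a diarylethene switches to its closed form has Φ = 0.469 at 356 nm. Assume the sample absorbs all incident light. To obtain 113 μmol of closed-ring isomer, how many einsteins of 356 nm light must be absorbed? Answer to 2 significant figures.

2.4×10⁻⁴ einstein

Product: 113 μmol = 1.13×10⁻⁴ mol.
Photons that must be absorbed: 1.13×10⁻⁴ / 0.469 = 2.409×10⁻⁴ mol.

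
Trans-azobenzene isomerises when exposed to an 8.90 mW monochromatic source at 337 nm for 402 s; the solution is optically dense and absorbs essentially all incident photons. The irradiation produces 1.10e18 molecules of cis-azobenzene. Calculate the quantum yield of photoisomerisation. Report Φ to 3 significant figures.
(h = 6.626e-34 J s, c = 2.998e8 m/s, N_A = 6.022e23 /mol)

Product: 1.10e18 / 6.022e23 = 1.827e-6 mol.
Photon energy at 337 nm: hc/λ = (6.626e-34)(2.998e8)/(337e-9) = 5.895e-19 J.
Energy delivered: (8.90 mW)(402 s) = 3.578 J.
Photons incident: 3.578 / 5.895e-19 = 6.070e18, i.e. 6.070e18/6.022e23 = 1.008e-5 mol.
Φ = 1.827e-6 mol / 1.008e-5 mol photons = 0.181.

Φ = 0.181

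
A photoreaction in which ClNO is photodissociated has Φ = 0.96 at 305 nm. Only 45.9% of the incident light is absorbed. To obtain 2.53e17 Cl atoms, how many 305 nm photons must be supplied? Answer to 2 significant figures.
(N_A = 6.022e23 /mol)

5.7e17 photons

Product: 2.53e17 / 6.022e23 = 4.201e-7 mol.
Photons that must be absorbed: 4.201e-7 / 0.96 = 4.376e-7 mol.
Incident photons needed: 4.376e-7 / 0.459 = 9.534e-7 mol.
Photon count: 9.534e-7 × 6.022e23 = 5.7e17.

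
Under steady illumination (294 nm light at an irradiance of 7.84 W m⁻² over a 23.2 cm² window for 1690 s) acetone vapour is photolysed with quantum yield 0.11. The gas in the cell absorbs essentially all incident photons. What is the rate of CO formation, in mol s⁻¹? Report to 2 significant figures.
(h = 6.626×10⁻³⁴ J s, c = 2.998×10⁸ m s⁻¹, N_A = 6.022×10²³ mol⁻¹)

Photon energy at 294 nm: hc/λ = (6.626×10⁻³⁴)(2.998×10⁸)/(294×10⁻⁹) = 6.757×10⁻¹⁹ J.
Energy delivered: (7.84 W m⁻²)(23.2×10⁻⁴ m²)(1690 s) = 30.74 J.
Photons incident: 30.74 / 6.757×10⁻¹⁹ = 4.549×10¹⁹, i.e. 4.549×10¹⁹/6.022×10²³ = 7.554×10⁻⁵ mol.
Product formed: 0.11 × 7.554×10⁻⁵ = 8.309×10⁻⁶ mol.
Rate: 8.309×10⁻⁶ / 1690 s = 4.9×10⁻⁹ mol s⁻¹.

4.9×10⁻⁹ mol s⁻¹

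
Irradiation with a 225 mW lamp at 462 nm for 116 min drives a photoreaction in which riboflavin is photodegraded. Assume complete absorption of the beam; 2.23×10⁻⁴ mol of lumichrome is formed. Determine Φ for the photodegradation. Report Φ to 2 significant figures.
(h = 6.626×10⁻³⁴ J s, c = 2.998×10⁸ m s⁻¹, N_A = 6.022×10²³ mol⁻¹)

Photon energy at 462 nm: hc/λ = (6.626×10⁻³⁴)(2.998×10⁸)/(462×10⁻⁹) = 4.300×10⁻¹⁹ J.
Energy delivered: (225 mW)(6960 s) = 1566 J.
Photons incident: 1566 / 4.300×10⁻¹⁹ = 3.642×10²¹, i.e. 3.642×10²¹/6.022×10²³ = 0.006048 mol.
Φ = 2.23×10⁻⁴ mol / 0.006048 mol photons = 0.037.

Φ = 0.037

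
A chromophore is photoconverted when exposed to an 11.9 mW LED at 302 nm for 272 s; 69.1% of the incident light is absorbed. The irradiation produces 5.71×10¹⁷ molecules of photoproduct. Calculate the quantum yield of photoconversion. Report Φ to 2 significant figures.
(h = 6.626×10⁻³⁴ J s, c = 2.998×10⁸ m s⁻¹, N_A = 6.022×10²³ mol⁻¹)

Product: 5.71×10¹⁷ / 6.022×10²³ = 9.482×10⁻⁷ mol.
Photon energy at 302 nm: hc/λ = (6.626×10⁻³⁴)(2.998×10⁸)/(302×10⁻⁹) = 6.578×10⁻¹⁹ J.
Energy delivered: (11.9 mW)(272 s) = 3.237 J.
Photons incident: 3.237 / 6.578×10⁻¹⁹ = 4.921×10¹⁸, i.e. 4.921×10¹⁸/6.022×10²³ = 8.172×10⁻⁶ mol.
Photons absorbed: 0.691 × 8.172×10⁻⁶ = 5.647×10⁻⁶ mol.
Φ = 9.482×10⁻⁷ mol / 5.647×10⁻⁶ mol photons = 0.17.

Φ = 0.17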